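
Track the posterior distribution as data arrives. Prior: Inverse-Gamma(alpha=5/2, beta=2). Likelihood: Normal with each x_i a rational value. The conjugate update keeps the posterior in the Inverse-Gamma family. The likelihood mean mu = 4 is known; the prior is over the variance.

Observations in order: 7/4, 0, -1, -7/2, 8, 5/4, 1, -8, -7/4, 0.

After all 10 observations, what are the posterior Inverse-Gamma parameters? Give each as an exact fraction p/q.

alpha=15/2, beta=5311/32

obs 1: x=7/4 → posterior Inverse-Gamma(3, 145/32)
obs 2: x=0 → posterior Inverse-Gamma(7/2, 401/32)
obs 3: x=-1 → posterior Inverse-Gamma(4, 801/32)
obs 4: x=-7/2 → posterior Inverse-Gamma(9/2, 1701/32)
obs 5: x=8 → posterior Inverse-Gamma(5, 1957/32)
obs 6: x=5/4 → posterior Inverse-Gamma(11/2, 1039/16)
obs 7: x=1 → posterior Inverse-Gamma(6, 1111/16)
obs 8: x=-8 → posterior Inverse-Gamma(13/2, 2263/16)
obs 9: x=-7/4 → posterior Inverse-Gamma(7, 5055/32)
obs 10: x=0 → posterior Inverse-Gamma(15/2, 5311/32)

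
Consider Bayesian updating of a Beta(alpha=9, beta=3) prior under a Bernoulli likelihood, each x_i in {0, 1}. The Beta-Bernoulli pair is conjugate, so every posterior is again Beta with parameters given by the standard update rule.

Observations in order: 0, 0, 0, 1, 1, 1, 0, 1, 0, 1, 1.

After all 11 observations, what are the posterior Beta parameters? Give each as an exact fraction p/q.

alpha=15, beta=8

obs 1: x=0 → posterior Beta(9, 4)
obs 2: x=0 → posterior Beta(9, 5)
obs 3: x=0 → posterior Beta(9, 6)
obs 4: x=1 → posterior Beta(10, 6)
obs 5: x=1 → posterior Beta(11, 6)
obs 6: x=1 → posterior Beta(12, 6)
obs 7: x=0 → posterior Beta(12, 7)
obs 8: x=1 → posterior Beta(13, 7)
obs 9: x=0 → posterior Beta(13, 8)
obs 10: x=1 → posterior Beta(14, 8)
obs 11: x=1 → posterior Beta(15, 8)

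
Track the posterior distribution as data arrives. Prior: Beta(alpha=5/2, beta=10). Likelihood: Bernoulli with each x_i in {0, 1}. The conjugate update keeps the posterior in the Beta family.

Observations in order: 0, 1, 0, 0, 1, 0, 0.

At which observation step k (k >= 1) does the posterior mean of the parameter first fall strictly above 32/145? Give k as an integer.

k = 2

obs 1: x=0 → posterior Beta(5/2, 11)
obs 2: x=1 → posterior Beta(7/2, 11)
obs 3: x=0 → posterior Beta(7/2, 12)
obs 4: x=0 → posterior Beta(7/2, 13)
obs 5: x=1 → posterior Beta(9/2, 13)
obs 6: x=0 → posterior Beta(9/2, 14)
obs 7: x=0 → posterior Beta(9/2, 15)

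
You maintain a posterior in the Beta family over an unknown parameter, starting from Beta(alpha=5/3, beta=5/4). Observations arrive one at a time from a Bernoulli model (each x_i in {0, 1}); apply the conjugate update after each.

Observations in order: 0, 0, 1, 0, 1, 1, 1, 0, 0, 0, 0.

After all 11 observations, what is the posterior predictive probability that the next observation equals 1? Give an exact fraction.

68/167

obs 1: x=0 → posterior Beta(5/3, 9/4)
obs 2: x=0 → posterior Beta(5/3, 13/4)
obs 3: x=1 → posterior Beta(8/3, 13/4)
obs 4: x=0 → posterior Beta(8/3, 17/4)
obs 5: x=1 → posterior Beta(11/3, 17/4)
obs 6: x=1 → posterior Beta(14/3, 17/4)
obs 7: x=1 → posterior Beta(17/3, 17/4)
obs 8: x=0 → posterior Beta(17/3, 21/4)
obs 9: x=0 → posterior Beta(17/3, 25/4)
obs 10: x=0 → posterior Beta(17/3, 29/4)
obs 11: x=0 → posterior Beta(17/3, 33/4)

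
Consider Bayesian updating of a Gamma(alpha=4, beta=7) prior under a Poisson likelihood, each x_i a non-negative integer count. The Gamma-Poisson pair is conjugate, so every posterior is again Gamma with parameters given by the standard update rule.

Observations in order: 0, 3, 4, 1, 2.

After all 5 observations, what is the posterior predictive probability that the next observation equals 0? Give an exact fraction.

obs 1: x=0 → posterior Gamma(4, 8)
obs 2: x=3 → posterior Gamma(7, 9)
obs 3: x=4 → posterior Gamma(11, 10)
obs 4: x=1 → posterior Gamma(12, 11)
obs 5: x=2 → posterior Gamma(14, 12)

1283918464548864/3937376385699289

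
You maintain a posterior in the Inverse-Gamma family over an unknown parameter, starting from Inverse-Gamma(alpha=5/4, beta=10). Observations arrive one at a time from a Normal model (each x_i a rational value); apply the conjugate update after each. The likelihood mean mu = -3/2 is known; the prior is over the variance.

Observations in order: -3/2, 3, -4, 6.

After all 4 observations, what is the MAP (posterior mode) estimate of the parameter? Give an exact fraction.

411/34

obs 1: x=-3/2 → posterior Inverse-Gamma(7/4, 10)
obs 2: x=3 → posterior Inverse-Gamma(9/4, 161/8)
obs 3: x=-4 → posterior Inverse-Gamma(11/4, 93/4)
obs 4: x=6 → posterior Inverse-Gamma(13/4, 411/8)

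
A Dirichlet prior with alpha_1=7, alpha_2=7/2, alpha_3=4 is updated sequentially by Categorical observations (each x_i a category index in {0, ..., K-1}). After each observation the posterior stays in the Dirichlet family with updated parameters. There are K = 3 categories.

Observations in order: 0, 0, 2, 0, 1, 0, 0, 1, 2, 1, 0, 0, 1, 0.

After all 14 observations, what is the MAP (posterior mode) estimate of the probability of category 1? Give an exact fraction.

obs 1: x=0 → posterior Dirichlet(8, 7/2, 4)
obs 2: x=0 → posterior Dirichlet(9, 7/2, 4)
obs 3: x=2 → posterior Dirichlet(9, 7/2, 5)
obs 4: x=0 → posterior Dirichlet(10, 7/2, 5)
obs 5: x=1 → posterior Dirichlet(10, 9/2, 5)
obs 6: x=0 → posterior Dirichlet(11, 9/2, 5)
obs 7: x=0 → posterior Dirichlet(12, 9/2, 5)
obs 8: x=1 → posterior Dirichlet(12, 11/2, 5)
obs 9: x=2 → posterior Dirichlet(12, 11/2, 6)
obs 10: x=1 → posterior Dirichlet(12, 13/2, 6)
obs 11: x=0 → posterior Dirichlet(13, 13/2, 6)
obs 12: x=0 → posterior Dirichlet(14, 13/2, 6)
obs 13: x=1 → posterior Dirichlet(14, 15/2, 6)
obs 14: x=0 → posterior Dirichlet(15, 15/2, 6)

13/51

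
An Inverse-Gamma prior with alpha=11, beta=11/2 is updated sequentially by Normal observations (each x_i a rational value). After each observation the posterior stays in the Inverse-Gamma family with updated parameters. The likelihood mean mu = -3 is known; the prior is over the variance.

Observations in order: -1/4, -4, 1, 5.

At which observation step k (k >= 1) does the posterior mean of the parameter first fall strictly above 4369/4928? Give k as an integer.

obs 1: x=-1/4 → posterior Inverse-Gamma(23/2, 297/32)
obs 2: x=-4 → posterior Inverse-Gamma(12, 313/32)
obs 3: x=1 → posterior Inverse-Gamma(25/2, 569/32)
obs 4: x=5 → posterior Inverse-Gamma(13, 1593/32)

k = 2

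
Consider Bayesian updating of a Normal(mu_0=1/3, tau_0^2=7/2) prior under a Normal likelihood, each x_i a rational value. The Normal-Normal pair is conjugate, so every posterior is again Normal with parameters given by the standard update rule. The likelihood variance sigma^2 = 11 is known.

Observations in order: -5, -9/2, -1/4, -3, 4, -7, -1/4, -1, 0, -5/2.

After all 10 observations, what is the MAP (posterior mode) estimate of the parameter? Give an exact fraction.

obs 1: x=-5 → posterior Normal(-83/87, 77/29)
obs 2: x=-9/2 → posterior Normal(-355/216, 77/36)
obs 3: x=-1/4 → posterior Normal(-17/12, 77/43)
obs 4: x=-3 → posterior Normal(-983/600, 77/50)
obs 5: x=4 → posterior Normal(-647/684, 77/57)
obs 6: x=-7 → posterior Normal(-1235/768, 77/64)
obs 7: x=-1/4 → posterior Normal(-314/213, 77/71)
obs 8: x=-1 → posterior Normal(-335/234, 77/78)
obs 9: x=0 → posterior Normal(-67/51, 77/85)
obs 10: x=-5/2 → posterior Normal(-775/552, 77/92)

-775/552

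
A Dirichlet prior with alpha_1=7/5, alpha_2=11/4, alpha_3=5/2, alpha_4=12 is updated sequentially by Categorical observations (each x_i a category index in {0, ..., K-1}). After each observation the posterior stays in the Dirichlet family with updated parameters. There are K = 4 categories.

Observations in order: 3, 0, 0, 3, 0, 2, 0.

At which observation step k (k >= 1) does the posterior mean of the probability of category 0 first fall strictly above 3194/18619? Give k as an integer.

obs 1: x=3 → posterior Dirichlet(7/5, 11/4, 5/2, 13)
obs 2: x=0 → posterior Dirichlet(12/5, 11/4, 5/2, 13)
obs 3: x=0 → posterior Dirichlet(17/5, 11/4, 5/2, 13)
obs 4: x=3 → posterior Dirichlet(17/5, 11/4, 5/2, 14)
obs 5: x=0 → posterior Dirichlet(22/5, 11/4, 5/2, 14)
obs 6: x=2 → posterior Dirichlet(22/5, 11/4, 7/2, 14)
obs 7: x=0 → posterior Dirichlet(27/5, 11/4, 7/2, 14)

k = 5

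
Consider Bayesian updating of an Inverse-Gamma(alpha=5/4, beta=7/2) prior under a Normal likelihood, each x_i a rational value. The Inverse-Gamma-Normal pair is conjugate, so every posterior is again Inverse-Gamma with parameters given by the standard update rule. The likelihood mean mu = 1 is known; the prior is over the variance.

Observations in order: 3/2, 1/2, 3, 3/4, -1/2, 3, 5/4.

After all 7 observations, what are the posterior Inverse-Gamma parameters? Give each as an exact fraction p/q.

alpha=19/4, beta=143/16

obs 1: x=3/2 → posterior Inverse-Gamma(7/4, 29/8)
obs 2: x=1/2 → posterior Inverse-Gamma(9/4, 15/4)
obs 3: x=3 → posterior Inverse-Gamma(11/4, 23/4)
obs 4: x=3/4 → posterior Inverse-Gamma(13/4, 185/32)
obs 5: x=-1/2 → posterior Inverse-Gamma(15/4, 221/32)
obs 6: x=3 → posterior Inverse-Gamma(17/4, 285/32)
obs 7: x=5/4 → posterior Inverse-Gamma(19/4, 143/16)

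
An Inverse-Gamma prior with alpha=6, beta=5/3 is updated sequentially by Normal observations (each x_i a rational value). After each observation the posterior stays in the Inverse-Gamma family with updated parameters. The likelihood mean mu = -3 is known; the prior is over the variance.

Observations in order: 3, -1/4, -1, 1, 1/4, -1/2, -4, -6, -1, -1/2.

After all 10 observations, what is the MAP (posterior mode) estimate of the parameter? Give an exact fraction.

2495/576

obs 1: x=3 → posterior Inverse-Gamma(13/2, 59/3)
obs 2: x=-1/4 → posterior Inverse-Gamma(7, 2251/96)
obs 3: x=-1 → posterior Inverse-Gamma(15/2, 2443/96)
obs 4: x=1 → posterior Inverse-Gamma(8, 3211/96)
obs 5: x=1/4 → posterior Inverse-Gamma(17/2, 1859/48)
obs 6: x=-1/2 → posterior Inverse-Gamma(9, 2009/48)
obs 7: x=-4 → posterior Inverse-Gamma(19/2, 2033/48)
obs 8: x=-6 → posterior Inverse-Gamma(10, 2249/48)
obs 9: x=-1 → posterior Inverse-Gamma(21/2, 2345/48)
obs 10: x=-1/2 → posterior Inverse-Gamma(11, 2495/48)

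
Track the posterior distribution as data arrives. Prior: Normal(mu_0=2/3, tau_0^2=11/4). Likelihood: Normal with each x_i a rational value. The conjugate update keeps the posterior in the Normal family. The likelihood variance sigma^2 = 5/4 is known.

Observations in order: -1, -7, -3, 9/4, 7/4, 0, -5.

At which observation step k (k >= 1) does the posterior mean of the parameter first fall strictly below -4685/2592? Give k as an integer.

obs 1: x=-1 → posterior Normal(-23/48, 55/64)
obs 2: x=-7 → posterior Normal(-254/81, 55/108)
obs 3: x=-3 → posterior Normal(-353/114, 55/152)
obs 4: x=9/4 → posterior Normal(-1115/588, 55/196)
obs 5: x=7/4 → posterior Normal(-221/180, 11/48)
obs 6: x=0 → posterior Normal(-221/213, 55/284)
obs 7: x=-5 → posterior Normal(-193/123, 55/328)

k = 2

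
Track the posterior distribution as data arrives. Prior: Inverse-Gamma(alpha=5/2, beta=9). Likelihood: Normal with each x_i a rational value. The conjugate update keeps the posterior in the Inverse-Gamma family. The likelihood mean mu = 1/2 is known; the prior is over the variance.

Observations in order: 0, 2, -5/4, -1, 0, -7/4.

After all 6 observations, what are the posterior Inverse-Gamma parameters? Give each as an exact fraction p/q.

alpha=11/2, beta=249/16

obs 1: x=0 → posterior Inverse-Gamma(3, 73/8)
obs 2: x=2 → posterior Inverse-Gamma(7/2, 41/4)
obs 3: x=-5/4 → posterior Inverse-Gamma(4, 377/32)
obs 4: x=-1 → posterior Inverse-Gamma(9/2, 413/32)
obs 5: x=0 → posterior Inverse-Gamma(5, 417/32)
obs 6: x=-7/4 → posterior Inverse-Gamma(11/2, 249/16)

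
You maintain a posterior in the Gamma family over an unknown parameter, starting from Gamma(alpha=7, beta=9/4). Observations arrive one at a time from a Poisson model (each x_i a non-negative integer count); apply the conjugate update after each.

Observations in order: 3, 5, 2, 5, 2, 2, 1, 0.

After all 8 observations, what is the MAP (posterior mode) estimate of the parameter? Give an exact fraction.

104/41

obs 1: x=3 → posterior Gamma(10, 13/4)
obs 2: x=5 → posterior Gamma(15, 17/4)
obs 3: x=2 → posterior Gamma(17, 21/4)
obs 4: x=5 → posterior Gamma(22, 25/4)
obs 5: x=2 → posterior Gamma(24, 29/4)
obs 6: x=2 → posterior Gamma(26, 33/4)
obs 7: x=1 → posterior Gamma(27, 37/4)
obs 8: x=0 → posterior Gamma(27, 41/4)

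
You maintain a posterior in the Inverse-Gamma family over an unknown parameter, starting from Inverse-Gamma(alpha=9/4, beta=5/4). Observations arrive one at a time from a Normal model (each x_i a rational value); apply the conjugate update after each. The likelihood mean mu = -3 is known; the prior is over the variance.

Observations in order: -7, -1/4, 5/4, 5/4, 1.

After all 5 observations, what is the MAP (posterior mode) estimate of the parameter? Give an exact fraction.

1251/184

obs 1: x=-7 → posterior Inverse-Gamma(11/4, 37/4)
obs 2: x=-1/4 → posterior Inverse-Gamma(13/4, 417/32)
obs 3: x=5/4 → posterior Inverse-Gamma(15/4, 353/16)
obs 4: x=5/4 → posterior Inverse-Gamma(17/4, 995/32)
obs 5: x=1 → posterior Inverse-Gamma(19/4, 1251/32)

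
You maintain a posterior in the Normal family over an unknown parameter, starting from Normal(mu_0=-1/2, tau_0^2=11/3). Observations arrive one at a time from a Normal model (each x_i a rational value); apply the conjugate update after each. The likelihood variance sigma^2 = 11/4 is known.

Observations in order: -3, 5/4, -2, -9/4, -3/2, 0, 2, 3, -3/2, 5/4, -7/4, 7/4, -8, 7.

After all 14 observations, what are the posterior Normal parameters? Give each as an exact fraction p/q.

obs 1: x=-3 → posterior Normal(-27/14, 11/7)
obs 2: x=5/4 → posterior Normal(-17/22, 1)
obs 3: x=-2 → posterior Normal(-11/10, 11/15)
obs 4: x=-9/4 → posterior Normal(-51/38, 11/19)
obs 5: x=-3/2 → posterior Normal(-63/46, 11/23)
obs 6: x=0 → posterior Normal(-7/6, 11/27)
obs 7: x=2 → posterior Normal(-47/62, 11/31)
obs 8: x=3 → posterior Normal(-23/70, 11/35)
obs 9: x=-3/2 → posterior Normal(-35/78, 11/39)
obs 10: x=5/4 → posterior Normal(-25/86, 11/43)
obs 11: x=-7/4 → posterior Normal(-39/94, 11/47)
obs 12: x=7/4 → posterior Normal(-25/102, 11/51)
obs 13: x=-8 → posterior Normal(-89/110, 1/5)
obs 14: x=7 → posterior Normal(-33/118, 11/59)

mu_0=-33/118, tau_0^2=11/59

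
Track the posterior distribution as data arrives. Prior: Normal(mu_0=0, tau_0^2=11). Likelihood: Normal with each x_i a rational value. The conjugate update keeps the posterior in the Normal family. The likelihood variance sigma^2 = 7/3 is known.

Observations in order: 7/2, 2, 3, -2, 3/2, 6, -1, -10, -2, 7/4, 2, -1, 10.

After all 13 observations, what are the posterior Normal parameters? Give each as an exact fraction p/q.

mu_0=1815/1744, tau_0^2=77/436

obs 1: x=7/2 → posterior Normal(231/80, 77/40)
obs 2: x=2 → posterior Normal(363/146, 77/73)
obs 3: x=3 → posterior Normal(561/212, 77/106)
obs 4: x=-2 → posterior Normal(429/278, 77/139)
obs 5: x=3/2 → posterior Normal(66/43, 77/172)
obs 6: x=6 → posterior Normal(462/205, 77/205)
obs 7: x=-1 → posterior Normal(429/238, 11/34)
obs 8: x=-10 → posterior Normal(99/271, 77/271)
obs 9: x=-2 → posterior Normal(33/304, 77/304)
obs 10: x=7/4 → posterior Normal(363/1348, 77/337)
obs 11: x=2 → posterior Normal(627/1480, 77/370)
obs 12: x=-1 → posterior Normal(495/1612, 77/403)
obs 13: x=10 → posterior Normal(1815/1744, 77/436)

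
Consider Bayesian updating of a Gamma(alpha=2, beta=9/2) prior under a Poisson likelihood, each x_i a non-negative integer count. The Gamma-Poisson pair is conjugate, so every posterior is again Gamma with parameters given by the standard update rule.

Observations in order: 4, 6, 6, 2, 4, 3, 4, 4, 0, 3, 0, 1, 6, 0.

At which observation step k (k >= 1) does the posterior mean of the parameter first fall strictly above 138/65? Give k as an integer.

obs 1: x=4 → posterior Gamma(6, 11/2)
obs 2: x=6 → posterior Gamma(12, 13/2)
obs 3: x=6 → posterior Gamma(18, 15/2)
obs 4: x=2 → posterior Gamma(20, 17/2)
obs 5: x=4 → posterior Gamma(24, 19/2)
obs 6: x=3 → posterior Gamma(27, 21/2)
obs 7: x=4 → posterior Gamma(31, 23/2)
obs 8: x=4 → posterior Gamma(35, 25/2)
obs 9: x=0 → posterior Gamma(35, 27/2)
obs 10: x=3 → posterior Gamma(38, 29/2)
obs 11: x=0 → posterior Gamma(38, 31/2)
obs 12: x=1 → posterior Gamma(39, 33/2)
obs 13: x=6 → posterior Gamma(45, 35/2)
obs 14: x=0 → posterior Gamma(45, 37/2)

k = 3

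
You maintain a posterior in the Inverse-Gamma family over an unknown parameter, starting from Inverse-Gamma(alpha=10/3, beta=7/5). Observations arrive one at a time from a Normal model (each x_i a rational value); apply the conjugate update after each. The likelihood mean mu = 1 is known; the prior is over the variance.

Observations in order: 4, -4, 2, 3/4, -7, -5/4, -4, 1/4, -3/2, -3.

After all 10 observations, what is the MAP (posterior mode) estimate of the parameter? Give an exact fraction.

37137/4480

obs 1: x=4 → posterior Inverse-Gamma(23/6, 59/10)
obs 2: x=-4 → posterior Inverse-Gamma(13/3, 92/5)
obs 3: x=2 → posterior Inverse-Gamma(29/6, 189/10)
obs 4: x=3/4 → posterior Inverse-Gamma(16/3, 3029/160)
obs 5: x=-7 → posterior Inverse-Gamma(35/6, 8149/160)
obs 6: x=-5/4 → posterior Inverse-Gamma(19/3, 4277/80)
obs 7: x=-4 → posterior Inverse-Gamma(41/6, 5277/80)
obs 8: x=1/4 → posterior Inverse-Gamma(22/3, 10599/160)
obs 9: x=-3/2 → posterior Inverse-Gamma(47/6, 11099/160)
obs 10: x=-3 → posterior Inverse-Gamma(25/3, 12379/160)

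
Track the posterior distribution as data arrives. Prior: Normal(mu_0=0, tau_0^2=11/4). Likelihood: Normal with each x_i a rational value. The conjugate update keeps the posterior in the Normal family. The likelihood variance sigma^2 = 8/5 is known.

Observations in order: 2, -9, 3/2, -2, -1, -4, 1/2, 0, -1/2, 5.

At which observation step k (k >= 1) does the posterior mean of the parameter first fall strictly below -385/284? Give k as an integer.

k = 2

obs 1: x=2 → posterior Normal(110/87, 88/87)
obs 2: x=-9 → posterior Normal(-385/142, 44/71)
obs 3: x=3/2 → posterior Normal(-605/394, 88/197)
obs 4: x=-2 → posterior Normal(-275/168, 22/63)
obs 5: x=-1 → posterior Normal(-935/614, 88/307)
obs 6: x=-4 → posterior Normal(-1375/724, 44/181)
obs 7: x=1/2 → posterior Normal(-220/139, 88/417)
obs 8: x=0 → posterior Normal(-165/118, 11/59)
obs 9: x=-1/2 → posterior Normal(-1375/1054, 88/527)
obs 10: x=5 → posterior Normal(-275/388, 44/291)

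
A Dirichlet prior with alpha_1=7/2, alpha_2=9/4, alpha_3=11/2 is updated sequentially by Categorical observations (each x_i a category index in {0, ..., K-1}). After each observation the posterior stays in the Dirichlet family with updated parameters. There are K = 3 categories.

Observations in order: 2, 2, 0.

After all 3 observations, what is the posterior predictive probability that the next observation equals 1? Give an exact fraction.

3/19

obs 1: x=2 → posterior Dirichlet(7/2, 9/4, 13/2)
obs 2: x=2 → posterior Dirichlet(7/2, 9/4, 15/2)
obs 3: x=0 → posterior Dirichlet(9/2, 9/4, 15/2)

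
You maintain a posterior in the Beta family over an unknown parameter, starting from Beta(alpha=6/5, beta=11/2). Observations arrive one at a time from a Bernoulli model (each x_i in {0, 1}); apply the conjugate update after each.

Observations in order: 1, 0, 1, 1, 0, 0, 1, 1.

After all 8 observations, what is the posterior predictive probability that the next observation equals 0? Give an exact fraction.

85/147

obs 1: x=1 → posterior Beta(11/5, 11/2)
obs 2: x=0 → posterior Beta(11/5, 13/2)
obs 3: x=1 → posterior Beta(16/5, 13/2)
obs 4: x=1 → posterior Beta(21/5, 13/2)
obs 5: x=0 → posterior Beta(21/5, 15/2)
obs 6: x=0 → posterior Beta(21/5, 17/2)
obs 7: x=1 → posterior Beta(26/5, 17/2)
obs 8: x=1 → posterior Beta(31/5, 17/2)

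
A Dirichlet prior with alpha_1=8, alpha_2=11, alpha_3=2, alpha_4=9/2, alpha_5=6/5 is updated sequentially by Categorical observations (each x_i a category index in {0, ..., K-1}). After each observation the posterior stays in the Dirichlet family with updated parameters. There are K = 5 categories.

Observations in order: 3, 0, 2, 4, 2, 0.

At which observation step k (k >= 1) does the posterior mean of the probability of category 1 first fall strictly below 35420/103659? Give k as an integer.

obs 1: x=3 → posterior Dirichlet(8, 11, 2, 11/2, 6/5)
obs 2: x=0 → posterior Dirichlet(9, 11, 2, 11/2, 6/5)
obs 3: x=2 → posterior Dirichlet(9, 11, 3, 11/2, 6/5)
obs 4: x=4 → posterior Dirichlet(9, 11, 3, 11/2, 11/5)
obs 5: x=2 → posterior Dirichlet(9, 11, 4, 11/2, 11/5)
obs 6: x=0 → posterior Dirichlet(10, 11, 4, 11/2, 11/5)

k = 6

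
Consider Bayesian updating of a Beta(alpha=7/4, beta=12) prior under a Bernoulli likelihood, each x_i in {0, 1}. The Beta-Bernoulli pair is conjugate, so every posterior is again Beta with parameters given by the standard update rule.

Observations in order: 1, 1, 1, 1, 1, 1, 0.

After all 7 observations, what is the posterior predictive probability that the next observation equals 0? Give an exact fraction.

52/83

obs 1: x=1 → posterior Beta(11/4, 12)
obs 2: x=1 → posterior Beta(15/4, 12)
obs 3: x=1 → posterior Beta(19/4, 12)
obs 4: x=1 → posterior Beta(23/4, 12)
obs 5: x=1 → posterior Beta(27/4, 12)
obs 6: x=1 → posterior Beta(31/4, 12)
obs 7: x=0 → posterior Beta(31/4, 13)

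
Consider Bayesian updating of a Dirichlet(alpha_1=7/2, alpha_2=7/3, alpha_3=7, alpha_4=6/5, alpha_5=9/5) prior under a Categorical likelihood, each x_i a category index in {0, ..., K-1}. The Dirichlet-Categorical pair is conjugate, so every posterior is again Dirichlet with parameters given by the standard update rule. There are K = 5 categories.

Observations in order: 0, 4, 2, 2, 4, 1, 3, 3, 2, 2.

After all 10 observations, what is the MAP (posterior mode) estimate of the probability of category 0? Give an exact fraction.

obs 1: x=0 → posterior Dirichlet(9/2, 7/3, 7, 6/5, 9/5)
obs 2: x=4 → posterior Dirichlet(9/2, 7/3, 7, 6/5, 14/5)
obs 3: x=2 → posterior Dirichlet(9/2, 7/3, 8, 6/5, 14/5)
obs 4: x=2 → posterior Dirichlet(9/2, 7/3, 9, 6/5, 14/5)
obs 5: x=4 → posterior Dirichlet(9/2, 7/3, 9, 6/5, 19/5)
obs 6: x=1 → posterior Dirichlet(9/2, 10/3, 9, 6/5, 19/5)
obs 7: x=3 → posterior Dirichlet(9/2, 10/3, 9, 11/5, 19/5)
obs 8: x=3 → posterior Dirichlet(9/2, 10/3, 9, 16/5, 19/5)
obs 9: x=2 → posterior Dirichlet(9/2, 10/3, 10, 16/5, 19/5)
obs 10: x=2 → posterior Dirichlet(9/2, 10/3, 11, 16/5, 19/5)

21/125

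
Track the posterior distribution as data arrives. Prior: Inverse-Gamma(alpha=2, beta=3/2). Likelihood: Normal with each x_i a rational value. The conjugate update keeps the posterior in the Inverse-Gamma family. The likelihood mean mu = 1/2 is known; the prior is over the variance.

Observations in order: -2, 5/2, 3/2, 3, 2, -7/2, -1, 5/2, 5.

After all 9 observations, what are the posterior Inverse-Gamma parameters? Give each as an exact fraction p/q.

obs 1: x=-2 → posterior Inverse-Gamma(5/2, 37/8)
obs 2: x=5/2 → posterior Inverse-Gamma(3, 53/8)
obs 3: x=3/2 → posterior Inverse-Gamma(7/2, 57/8)
obs 4: x=3 → posterior Inverse-Gamma(4, 41/4)
obs 5: x=2 → posterior Inverse-Gamma(9/2, 91/8)
obs 6: x=-7/2 → posterior Inverse-Gamma(5, 155/8)
obs 7: x=-1 → posterior Inverse-Gamma(11/2, 41/2)
obs 8: x=5/2 → posterior Inverse-Gamma(6, 45/2)
obs 9: x=5 → posterior Inverse-Gamma(13/2, 261/8)

alpha=13/2, beta=261/8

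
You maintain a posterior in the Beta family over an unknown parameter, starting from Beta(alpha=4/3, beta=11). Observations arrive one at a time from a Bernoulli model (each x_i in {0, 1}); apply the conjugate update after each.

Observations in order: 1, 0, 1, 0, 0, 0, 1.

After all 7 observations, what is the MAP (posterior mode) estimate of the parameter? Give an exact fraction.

5/26

obs 1: x=1 → posterior Beta(7/3, 11)
obs 2: x=0 → posterior Beta(7/3, 12)
obs 3: x=1 → posterior Beta(10/3, 12)
obs 4: x=0 → posterior Beta(10/3, 13)
obs 5: x=0 → posterior Beta(10/3, 14)
obs 6: x=0 → posterior Beta(10/3, 15)
obs 7: x=1 → posterior Beta(13/3, 15)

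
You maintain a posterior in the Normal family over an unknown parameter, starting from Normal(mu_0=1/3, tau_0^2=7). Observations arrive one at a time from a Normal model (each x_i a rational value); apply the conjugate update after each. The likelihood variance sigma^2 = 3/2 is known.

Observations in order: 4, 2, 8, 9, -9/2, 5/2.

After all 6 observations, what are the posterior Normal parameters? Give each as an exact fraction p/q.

mu_0=295/87, tau_0^2=7/29

obs 1: x=4 → posterior Normal(57/17, 21/17)
obs 2: x=2 → posterior Normal(85/31, 21/31)
obs 3: x=8 → posterior Normal(197/45, 7/15)
obs 4: x=9 → posterior Normal(323/59, 21/59)
obs 5: x=-9/2 → posterior Normal(260/73, 21/73)
obs 6: x=5/2 → posterior Normal(295/87, 7/29)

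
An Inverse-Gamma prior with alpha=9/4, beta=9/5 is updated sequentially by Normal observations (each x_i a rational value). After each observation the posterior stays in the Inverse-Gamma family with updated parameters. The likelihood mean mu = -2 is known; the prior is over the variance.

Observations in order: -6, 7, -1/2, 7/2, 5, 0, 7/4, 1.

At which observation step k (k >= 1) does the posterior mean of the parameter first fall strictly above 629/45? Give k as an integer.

k = 2

obs 1: x=-6 → posterior Inverse-Gamma(11/4, 49/5)
obs 2: x=7 → posterior Inverse-Gamma(13/4, 503/10)
obs 3: x=-1/2 → posterior Inverse-Gamma(15/4, 2057/40)
obs 4: x=7/2 → posterior Inverse-Gamma(17/4, 1331/20)
obs 5: x=5 → posterior Inverse-Gamma(19/4, 1821/20)
obs 6: x=0 → posterior Inverse-Gamma(21/4, 1861/20)
obs 7: x=7/4 → posterior Inverse-Gamma(23/4, 16013/160)
obs 8: x=1 → posterior Inverse-Gamma(25/4, 16733/160)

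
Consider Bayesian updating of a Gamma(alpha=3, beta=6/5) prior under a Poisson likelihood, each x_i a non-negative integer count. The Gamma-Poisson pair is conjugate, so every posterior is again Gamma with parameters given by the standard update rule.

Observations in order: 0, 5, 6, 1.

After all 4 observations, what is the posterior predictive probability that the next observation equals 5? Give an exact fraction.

60947411350307565813350400000/671790528819082282036142601601

obs 1: x=0 → posterior Gamma(3, 11/5)
obs 2: x=5 → posterior Gamma(8, 16/5)
obs 3: x=6 → posterior Gamma(14, 21/5)
obs 4: x=1 → posterior Gamma(15, 26/5)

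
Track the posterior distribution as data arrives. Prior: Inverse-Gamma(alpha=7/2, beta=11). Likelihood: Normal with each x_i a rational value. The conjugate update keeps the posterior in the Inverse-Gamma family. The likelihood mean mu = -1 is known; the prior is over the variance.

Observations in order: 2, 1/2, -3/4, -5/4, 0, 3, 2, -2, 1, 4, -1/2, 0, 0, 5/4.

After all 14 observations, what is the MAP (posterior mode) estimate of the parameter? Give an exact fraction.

1547/368

obs 1: x=2 → posterior Inverse-Gamma(4, 31/2)
obs 2: x=1/2 → posterior Inverse-Gamma(9/2, 133/8)
obs 3: x=-3/4 → posterior Inverse-Gamma(5, 533/32)
obs 4: x=-5/4 → posterior Inverse-Gamma(11/2, 267/16)
obs 5: x=0 → posterior Inverse-Gamma(6, 275/16)
obs 6: x=3 → posterior Inverse-Gamma(13/2, 403/16)
obs 7: x=2 → posterior Inverse-Gamma(7, 475/16)
obs 8: x=-2 → posterior Inverse-Gamma(15/2, 483/16)
obs 9: x=1 → posterior Inverse-Gamma(8, 515/16)
obs 10: x=4 → posterior Inverse-Gamma(17/2, 715/16)
obs 11: x=-1/2 → posterior Inverse-Gamma(9, 717/16)
obs 12: x=0 → posterior Inverse-Gamma(19/2, 725/16)
obs 13: x=0 → posterior Inverse-Gamma(10, 733/16)
obs 14: x=5/4 → posterior Inverse-Gamma(21/2, 1547/32)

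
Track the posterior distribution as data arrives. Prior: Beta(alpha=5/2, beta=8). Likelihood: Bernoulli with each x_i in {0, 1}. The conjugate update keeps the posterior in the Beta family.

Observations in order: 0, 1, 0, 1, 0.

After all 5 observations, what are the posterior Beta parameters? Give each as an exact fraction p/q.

alpha=9/2, beta=11

obs 1: x=0 → posterior Beta(5/2, 9)
obs 2: x=1 → posterior Beta(7/2, 9)
obs 3: x=0 → posterior Beta(7/2, 10)
obs 4: x=1 → posterior Beta(9/2, 10)
obs 5: x=0 → posterior Beta(9/2, 11)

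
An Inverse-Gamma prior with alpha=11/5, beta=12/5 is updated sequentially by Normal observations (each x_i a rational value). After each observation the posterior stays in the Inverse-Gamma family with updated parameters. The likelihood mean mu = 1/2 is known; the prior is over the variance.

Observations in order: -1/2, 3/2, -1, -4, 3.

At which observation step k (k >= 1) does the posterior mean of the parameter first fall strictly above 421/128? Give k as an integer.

k = 4

obs 1: x=-1/2 → posterior Inverse-Gamma(27/10, 29/10)
obs 2: x=3/2 → posterior Inverse-Gamma(16/5, 17/5)
obs 3: x=-1 → posterior Inverse-Gamma(37/10, 181/40)
obs 4: x=-4 → posterior Inverse-Gamma(21/5, 293/20)
obs 5: x=3 → posterior Inverse-Gamma(47/10, 711/40)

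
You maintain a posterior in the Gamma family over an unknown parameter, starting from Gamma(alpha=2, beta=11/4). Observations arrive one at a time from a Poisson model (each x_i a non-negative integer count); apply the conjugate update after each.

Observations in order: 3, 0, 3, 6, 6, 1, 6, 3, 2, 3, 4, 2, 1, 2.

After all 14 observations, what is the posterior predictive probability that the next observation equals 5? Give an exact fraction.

obs 1: x=3 → posterior Gamma(5, 15/4)
obs 2: x=0 → posterior Gamma(5, 19/4)
obs 3: x=3 → posterior Gamma(8, 23/4)
obs 4: x=6 → posterior Gamma(14, 27/4)
obs 5: x=6 → posterior Gamma(20, 31/4)
obs 6: x=1 → posterior Gamma(21, 35/4)
obs 7: x=6 → posterior Gamma(27, 39/4)
obs 8: x=3 → posterior Gamma(30, 43/4)
obs 9: x=2 → posterior Gamma(32, 47/4)
obs 10: x=3 → posterior Gamma(35, 51/4)
obs 11: x=4 → posterior Gamma(39, 55/4)
obs 12: x=2 → posterior Gamma(41, 59/4)
obs 13: x=1 → posterior Gamma(42, 63/4)
obs 14: x=2 → posterior Gamma(44, 67/4)

390096583449315490654040961955664544173883517898523706366526552241406209665677932283478016/5148243587637365663644602985118675612341298861785407857347939003897892639121441617710757831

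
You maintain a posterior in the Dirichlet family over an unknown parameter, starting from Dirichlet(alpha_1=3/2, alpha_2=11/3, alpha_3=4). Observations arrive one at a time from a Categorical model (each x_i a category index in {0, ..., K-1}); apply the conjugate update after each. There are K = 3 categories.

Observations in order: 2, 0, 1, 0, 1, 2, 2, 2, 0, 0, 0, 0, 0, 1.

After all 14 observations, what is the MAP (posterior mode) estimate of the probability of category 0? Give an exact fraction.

obs 1: x=2 → posterior Dirichlet(3/2, 11/3, 5)
obs 2: x=0 → posterior Dirichlet(5/2, 11/3, 5)
obs 3: x=1 → posterior Dirichlet(5/2, 14/3, 5)
obs 4: x=0 → posterior Dirichlet(7/2, 14/3, 5)
obs 5: x=1 → posterior Dirichlet(7/2, 17/3, 5)
obs 6: x=2 → posterior Dirichlet(7/2, 17/3, 6)
obs 7: x=2 → posterior Dirichlet(7/2, 17/3, 7)
obs 8: x=2 → posterior Dirichlet(7/2, 17/3, 8)
obs 9: x=0 → posterior Dirichlet(9/2, 17/3, 8)
obs 10: x=0 → posterior Dirichlet(11/2, 17/3, 8)
obs 11: x=0 → posterior Dirichlet(13/2, 17/3, 8)
obs 12: x=0 → posterior Dirichlet(15/2, 17/3, 8)
obs 13: x=0 → posterior Dirichlet(17/2, 17/3, 8)
obs 14: x=1 → posterior Dirichlet(17/2, 20/3, 8)

45/121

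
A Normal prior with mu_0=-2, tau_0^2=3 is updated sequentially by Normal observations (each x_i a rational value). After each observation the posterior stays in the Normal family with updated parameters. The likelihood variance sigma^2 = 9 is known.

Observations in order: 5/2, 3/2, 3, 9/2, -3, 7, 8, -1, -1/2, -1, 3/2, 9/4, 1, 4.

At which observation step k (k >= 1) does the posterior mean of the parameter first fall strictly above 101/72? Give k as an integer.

obs 1: x=5/2 → posterior Normal(-7/8, 9/4)
obs 2: x=3/2 → posterior Normal(-2/5, 9/5)
obs 3: x=3 → posterior Normal(1/6, 3/2)
obs 4: x=9/2 → posterior Normal(11/14, 9/7)
obs 5: x=-3 → posterior Normal(5/16, 9/8)
obs 6: x=7 → posterior Normal(19/18, 1)
obs 7: x=8 → posterior Normal(7/4, 9/10)
obs 8: x=-1 → posterior Normal(3/2, 9/11)
obs 9: x=-1/2 → posterior Normal(4/3, 3/4)
obs 10: x=-1 → posterior Normal(15/13, 9/13)
obs 11: x=3/2 → posterior Normal(33/28, 9/14)
obs 12: x=9/4 → posterior Normal(5/4, 3/5)
obs 13: x=1 → posterior Normal(79/64, 9/16)
obs 14: x=4 → posterior Normal(95/68, 9/17)

k = 7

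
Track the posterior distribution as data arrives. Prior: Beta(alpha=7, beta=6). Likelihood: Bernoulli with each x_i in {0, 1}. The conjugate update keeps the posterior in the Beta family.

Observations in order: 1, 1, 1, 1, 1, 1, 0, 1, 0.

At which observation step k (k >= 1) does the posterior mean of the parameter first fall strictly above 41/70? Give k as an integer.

k = 2

obs 1: x=1 → posterior Beta(8, 6)
obs 2: x=1 → posterior Beta(9, 6)
obs 3: x=1 → posterior Beta(10, 6)
obs 4: x=1 → posterior Beta(11, 6)
obs 5: x=1 → posterior Beta(12, 6)
obs 6: x=1 → posterior Beta(13, 6)
obs 7: x=0 → posterior Beta(13, 7)
obs 8: x=1 → posterior Beta(14, 7)
obs 9: x=0 → posterior Beta(14, 8)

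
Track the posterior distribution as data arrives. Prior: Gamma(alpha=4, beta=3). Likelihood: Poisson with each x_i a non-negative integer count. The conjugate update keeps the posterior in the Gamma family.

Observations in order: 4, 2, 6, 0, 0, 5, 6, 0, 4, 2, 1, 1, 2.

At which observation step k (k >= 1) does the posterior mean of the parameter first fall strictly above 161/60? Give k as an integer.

obs 1: x=4 → posterior Gamma(8, 4)
obs 2: x=2 → posterior Gamma(10, 5)
obs 3: x=6 → posterior Gamma(16, 6)
obs 4: x=0 → posterior Gamma(16, 7)
obs 5: x=0 → posterior Gamma(16, 8)
obs 6: x=5 → posterior Gamma(21, 9)
obs 7: x=6 → posterior Gamma(27, 10)
obs 8: x=0 → posterior Gamma(27, 11)
obs 9: x=4 → posterior Gamma(31, 12)
obs 10: x=2 → posterior Gamma(33, 13)
obs 11: x=1 → posterior Gamma(34, 14)
obs 12: x=1 → posterior Gamma(35, 15)
obs 13: x=2 → posterior Gamma(37, 16)

k = 7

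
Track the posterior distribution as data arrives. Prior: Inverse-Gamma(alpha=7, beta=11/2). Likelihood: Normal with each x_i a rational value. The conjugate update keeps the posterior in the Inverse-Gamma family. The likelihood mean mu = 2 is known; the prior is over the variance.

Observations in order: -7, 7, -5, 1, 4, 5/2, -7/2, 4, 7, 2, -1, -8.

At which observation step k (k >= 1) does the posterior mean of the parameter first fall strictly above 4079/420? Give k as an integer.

obs 1: x=-7 → posterior Inverse-Gamma(15/2, 46)
obs 2: x=7 → posterior Inverse-Gamma(8, 117/2)
obs 3: x=-5 → posterior Inverse-Gamma(17/2, 83)
obs 4: x=1 → posterior Inverse-Gamma(9, 167/2)
obs 5: x=4 → posterior Inverse-Gamma(19/2, 171/2)
obs 6: x=5/2 → posterior Inverse-Gamma(10, 685/8)
obs 7: x=-7/2 → posterior Inverse-Gamma(21/2, 403/4)
obs 8: x=4 → posterior Inverse-Gamma(11, 411/4)
obs 9: x=7 → posterior Inverse-Gamma(23/2, 461/4)
obs 10: x=2 → posterior Inverse-Gamma(12, 461/4)
obs 11: x=-1 → posterior Inverse-Gamma(25/2, 479/4)
obs 12: x=-8 → posterior Inverse-Gamma(13, 679/4)

k = 3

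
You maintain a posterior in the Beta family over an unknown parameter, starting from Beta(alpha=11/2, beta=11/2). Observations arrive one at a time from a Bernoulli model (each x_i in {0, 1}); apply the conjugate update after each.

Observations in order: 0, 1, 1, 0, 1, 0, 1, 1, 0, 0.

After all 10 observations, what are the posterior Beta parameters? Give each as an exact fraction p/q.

alpha=21/2, beta=21/2

obs 1: x=0 → posterior Beta(11/2, 13/2)
obs 2: x=1 → posterior Beta(13/2, 13/2)
obs 3: x=1 → posterior Beta(15/2, 13/2)
obs 4: x=0 → posterior Beta(15/2, 15/2)
obs 5: x=1 → posterior Beta(17/2, 15/2)
obs 6: x=0 → posterior Beta(17/2, 17/2)
obs 7: x=1 → posterior Beta(19/2, 17/2)
obs 8: x=1 → posterior Beta(21/2, 17/2)
obs 9: x=0 → posterior Beta(21/2, 19/2)
obs 10: x=0 → posterior Beta(21/2, 21/2)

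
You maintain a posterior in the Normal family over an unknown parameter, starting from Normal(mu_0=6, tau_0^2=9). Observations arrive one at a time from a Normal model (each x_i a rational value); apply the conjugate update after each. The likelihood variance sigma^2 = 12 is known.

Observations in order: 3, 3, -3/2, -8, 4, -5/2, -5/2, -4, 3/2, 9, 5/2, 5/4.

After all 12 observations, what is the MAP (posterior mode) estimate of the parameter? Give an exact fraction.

obs 1: x=3 → posterior Normal(33/7, 36/7)
obs 2: x=3 → posterior Normal(21/5, 18/5)
obs 3: x=-3/2 → posterior Normal(75/26, 36/13)
obs 4: x=-8 → posterior Normal(27/32, 9/4)
obs 5: x=4 → posterior Normal(51/38, 36/19)
obs 6: x=-5/2 → posterior Normal(9/11, 18/11)
obs 7: x=-5/2 → posterior Normal(21/50, 36/25)
obs 8: x=-4 → posterior Normal(-3/56, 9/7)
obs 9: x=3/2 → posterior Normal(3/31, 36/31)
obs 10: x=9 → posterior Normal(15/17, 18/17)
obs 11: x=5/2 → posterior Normal(75/74, 36/37)
obs 12: x=5/4 → posterior Normal(33/32, 9/10)

33/32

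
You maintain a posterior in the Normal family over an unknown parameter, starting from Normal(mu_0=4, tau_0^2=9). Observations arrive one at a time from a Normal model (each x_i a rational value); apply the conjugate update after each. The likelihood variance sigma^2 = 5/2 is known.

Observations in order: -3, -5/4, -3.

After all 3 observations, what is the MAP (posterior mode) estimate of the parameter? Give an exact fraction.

-221/118

obs 1: x=-3 → posterior Normal(-34/23, 45/23)
obs 2: x=-5/4 → posterior Normal(-113/82, 45/41)
obs 3: x=-3 → posterior Normal(-221/118, 45/59)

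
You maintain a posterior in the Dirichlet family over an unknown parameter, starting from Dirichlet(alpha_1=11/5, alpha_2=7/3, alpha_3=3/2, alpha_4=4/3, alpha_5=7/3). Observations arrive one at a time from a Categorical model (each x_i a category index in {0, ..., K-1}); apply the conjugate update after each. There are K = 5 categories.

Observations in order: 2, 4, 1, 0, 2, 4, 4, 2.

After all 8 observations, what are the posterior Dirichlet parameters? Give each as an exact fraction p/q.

obs 1: x=2 → posterior Dirichlet(11/5, 7/3, 5/2, 4/3, 7/3)
obs 2: x=4 → posterior Dirichlet(11/5, 7/3, 5/2, 4/3, 10/3)
obs 3: x=1 → posterior Dirichlet(11/5, 10/3, 5/2, 4/3, 10/3)
obs 4: x=0 → posterior Dirichlet(16/5, 10/3, 5/2, 4/3, 10/3)
obs 5: x=2 → posterior Dirichlet(16/5, 10/3, 7/2, 4/3, 10/3)
obs 6: x=4 → posterior Dirichlet(16/5, 10/3, 7/2, 4/3, 13/3)
obs 7: x=4 → posterior Dirichlet(16/5, 10/3, 7/2, 4/3, 16/3)
obs 8: x=2 → posterior Dirichlet(16/5, 10/3, 9/2, 4/3, 16/3)

alpha_1=16/5, alpha_2=10/3, alpha_3=9/2, alpha_4=4/3, alpha_5=16/3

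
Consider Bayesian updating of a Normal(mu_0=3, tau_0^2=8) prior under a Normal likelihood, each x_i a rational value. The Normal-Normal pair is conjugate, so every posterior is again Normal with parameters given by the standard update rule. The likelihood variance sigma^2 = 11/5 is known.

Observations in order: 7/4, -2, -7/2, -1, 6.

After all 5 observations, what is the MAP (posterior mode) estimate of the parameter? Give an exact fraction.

obs 1: x=7/4 → posterior Normal(103/51, 88/51)
obs 2: x=-2 → posterior Normal(23/91, 88/91)
obs 3: x=-7/2 → posterior Normal(-117/131, 88/131)
obs 4: x=-1 → posterior Normal(-157/171, 88/171)
obs 5: x=6 → posterior Normal(83/211, 88/211)

83/211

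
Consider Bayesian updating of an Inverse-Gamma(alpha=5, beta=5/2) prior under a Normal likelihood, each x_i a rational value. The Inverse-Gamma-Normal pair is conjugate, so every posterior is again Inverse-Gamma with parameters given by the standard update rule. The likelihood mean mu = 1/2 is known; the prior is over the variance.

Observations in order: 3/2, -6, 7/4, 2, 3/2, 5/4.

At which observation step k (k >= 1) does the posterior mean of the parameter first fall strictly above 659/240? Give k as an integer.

obs 1: x=3/2 → posterior Inverse-Gamma(11/2, 3)
obs 2: x=-6 → posterior Inverse-Gamma(6, 193/8)
obs 3: x=7/4 → posterior Inverse-Gamma(13/2, 797/32)
obs 4: x=2 → posterior Inverse-Gamma(7, 833/32)
obs 5: x=3/2 → posterior Inverse-Gamma(15/2, 849/32)
obs 6: x=5/4 → posterior Inverse-Gamma(8, 429/16)

k = 2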